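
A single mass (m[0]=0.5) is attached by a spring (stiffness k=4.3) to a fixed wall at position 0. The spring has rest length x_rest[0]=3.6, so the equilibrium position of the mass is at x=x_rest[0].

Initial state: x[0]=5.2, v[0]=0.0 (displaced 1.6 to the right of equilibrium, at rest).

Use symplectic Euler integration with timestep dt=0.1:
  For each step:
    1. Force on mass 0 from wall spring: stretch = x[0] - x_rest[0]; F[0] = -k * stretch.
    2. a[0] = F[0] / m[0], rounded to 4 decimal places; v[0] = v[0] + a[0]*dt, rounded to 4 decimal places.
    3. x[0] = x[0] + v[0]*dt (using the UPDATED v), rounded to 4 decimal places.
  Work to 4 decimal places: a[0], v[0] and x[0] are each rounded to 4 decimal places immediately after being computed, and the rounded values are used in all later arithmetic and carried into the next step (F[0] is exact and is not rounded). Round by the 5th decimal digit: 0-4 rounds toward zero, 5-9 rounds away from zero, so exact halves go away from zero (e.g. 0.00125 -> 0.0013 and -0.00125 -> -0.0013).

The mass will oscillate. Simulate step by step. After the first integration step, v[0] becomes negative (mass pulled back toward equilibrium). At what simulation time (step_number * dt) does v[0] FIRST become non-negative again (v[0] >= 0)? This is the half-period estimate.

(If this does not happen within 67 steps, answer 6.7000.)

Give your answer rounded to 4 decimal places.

Answer: 1.1000

Derivation:
Step 0: x=[5.2000] v=[0.0000]
Step 1: x=[5.0624] v=[-1.3760]
Step 2: x=[4.7990] v=[-2.6337]
Step 3: x=[4.4325] v=[-3.6648]
Step 4: x=[3.9944] v=[-4.3808]
Step 5: x=[3.5224] v=[-4.7200]
Step 6: x=[3.0571] v=[-4.6533]
Step 7: x=[2.6385] v=[-4.1864]
Step 8: x=[2.3026] v=[-3.3595]
Step 9: x=[2.0782] v=[-2.2437]
Step 10: x=[1.9847] v=[-0.9350]
Step 11: x=[2.0301] v=[0.4542]
First v>=0 after going negative at step 11, time=1.1000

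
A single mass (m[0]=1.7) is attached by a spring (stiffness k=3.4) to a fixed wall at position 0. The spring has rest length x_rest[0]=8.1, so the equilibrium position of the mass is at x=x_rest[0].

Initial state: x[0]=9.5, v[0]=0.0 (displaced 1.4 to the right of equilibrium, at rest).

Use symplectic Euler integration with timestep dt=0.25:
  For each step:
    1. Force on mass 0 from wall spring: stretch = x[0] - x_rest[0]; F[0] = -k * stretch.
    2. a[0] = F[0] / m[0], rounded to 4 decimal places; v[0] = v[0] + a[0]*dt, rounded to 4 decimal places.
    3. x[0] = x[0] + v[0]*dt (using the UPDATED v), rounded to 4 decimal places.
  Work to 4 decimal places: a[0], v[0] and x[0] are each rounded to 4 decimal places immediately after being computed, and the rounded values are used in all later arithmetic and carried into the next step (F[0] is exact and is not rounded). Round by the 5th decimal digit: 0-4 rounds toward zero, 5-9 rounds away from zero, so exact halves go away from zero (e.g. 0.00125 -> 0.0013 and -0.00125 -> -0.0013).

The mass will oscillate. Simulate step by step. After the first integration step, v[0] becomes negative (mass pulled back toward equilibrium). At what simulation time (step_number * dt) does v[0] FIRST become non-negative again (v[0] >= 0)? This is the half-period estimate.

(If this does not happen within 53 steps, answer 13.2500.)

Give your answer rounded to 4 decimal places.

Step 0: x=[9.5000] v=[0.0000]
Step 1: x=[9.3250] v=[-0.7000]
Step 2: x=[8.9969] v=[-1.3125]
Step 3: x=[8.5567] v=[-1.7610]
Step 4: x=[8.0594] v=[-1.9894]
Step 5: x=[7.5671] v=[-1.9691]
Step 6: x=[7.1414] v=[-1.7027]
Step 7: x=[6.8356] v=[-1.2234]
Step 8: x=[6.6878] v=[-0.5912]
Step 9: x=[6.7165] v=[0.1149]
First v>=0 after going negative at step 9, time=2.2500

Answer: 2.2500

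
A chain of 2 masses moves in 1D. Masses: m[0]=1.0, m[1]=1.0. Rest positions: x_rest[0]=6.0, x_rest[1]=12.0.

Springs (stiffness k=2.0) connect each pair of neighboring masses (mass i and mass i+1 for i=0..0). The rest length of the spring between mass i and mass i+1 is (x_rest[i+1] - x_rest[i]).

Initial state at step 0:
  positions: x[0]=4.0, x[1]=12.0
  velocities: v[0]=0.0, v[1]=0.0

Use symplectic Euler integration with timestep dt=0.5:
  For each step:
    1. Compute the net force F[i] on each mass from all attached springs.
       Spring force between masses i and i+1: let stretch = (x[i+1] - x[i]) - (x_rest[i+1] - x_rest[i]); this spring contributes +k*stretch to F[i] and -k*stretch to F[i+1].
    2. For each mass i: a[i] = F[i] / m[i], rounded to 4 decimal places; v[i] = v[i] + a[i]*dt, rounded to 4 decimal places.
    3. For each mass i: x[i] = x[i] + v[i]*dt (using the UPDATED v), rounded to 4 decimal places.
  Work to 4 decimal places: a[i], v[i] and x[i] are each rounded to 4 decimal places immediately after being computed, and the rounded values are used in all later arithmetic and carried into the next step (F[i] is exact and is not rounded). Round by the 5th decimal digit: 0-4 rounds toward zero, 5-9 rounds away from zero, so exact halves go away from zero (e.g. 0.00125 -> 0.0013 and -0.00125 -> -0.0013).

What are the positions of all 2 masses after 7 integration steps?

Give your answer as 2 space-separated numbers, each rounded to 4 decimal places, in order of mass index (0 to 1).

Answer: 5.0000 11.0000

Derivation:
Step 0: x=[4.0000 12.0000] v=[0.0000 0.0000]
Step 1: x=[5.0000 11.0000] v=[2.0000 -2.0000]
Step 2: x=[6.0000 10.0000] v=[2.0000 -2.0000]
Step 3: x=[6.0000 10.0000] v=[0.0000 0.0000]
Step 4: x=[5.0000 11.0000] v=[-2.0000 2.0000]
Step 5: x=[4.0000 12.0000] v=[-2.0000 2.0000]
Step 6: x=[4.0000 12.0000] v=[0.0000 0.0000]
Step 7: x=[5.0000 11.0000] v=[2.0000 -2.0000]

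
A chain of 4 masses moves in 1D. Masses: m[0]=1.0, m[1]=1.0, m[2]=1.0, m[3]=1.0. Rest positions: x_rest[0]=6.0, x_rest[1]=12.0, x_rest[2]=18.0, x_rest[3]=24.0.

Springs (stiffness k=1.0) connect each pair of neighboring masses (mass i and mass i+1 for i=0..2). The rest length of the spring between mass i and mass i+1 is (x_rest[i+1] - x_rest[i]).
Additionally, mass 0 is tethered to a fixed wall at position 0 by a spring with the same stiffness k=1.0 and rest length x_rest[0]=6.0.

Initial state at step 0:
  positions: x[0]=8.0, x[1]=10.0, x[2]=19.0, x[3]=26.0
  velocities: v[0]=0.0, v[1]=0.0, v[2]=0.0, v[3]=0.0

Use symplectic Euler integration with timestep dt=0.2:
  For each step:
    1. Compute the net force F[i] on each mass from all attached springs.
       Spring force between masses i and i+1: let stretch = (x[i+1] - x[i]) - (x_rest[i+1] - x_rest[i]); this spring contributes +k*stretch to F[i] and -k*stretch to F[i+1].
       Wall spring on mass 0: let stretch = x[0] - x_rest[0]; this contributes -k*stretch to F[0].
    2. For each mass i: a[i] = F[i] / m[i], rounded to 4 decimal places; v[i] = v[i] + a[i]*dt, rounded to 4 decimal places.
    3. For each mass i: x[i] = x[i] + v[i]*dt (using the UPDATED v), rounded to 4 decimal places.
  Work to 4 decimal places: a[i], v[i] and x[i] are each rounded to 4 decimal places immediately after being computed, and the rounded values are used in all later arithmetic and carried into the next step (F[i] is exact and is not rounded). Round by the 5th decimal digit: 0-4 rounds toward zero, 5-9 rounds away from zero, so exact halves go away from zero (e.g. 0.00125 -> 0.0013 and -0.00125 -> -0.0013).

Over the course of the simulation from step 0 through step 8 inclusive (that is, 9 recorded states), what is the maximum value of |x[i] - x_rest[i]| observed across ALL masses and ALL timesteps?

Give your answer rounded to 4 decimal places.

Step 0: x=[8.0000 10.0000 19.0000 26.0000] v=[0.0000 0.0000 0.0000 0.0000]
Step 1: x=[7.7600 10.2800 18.9200 25.9600] v=[-1.2000 1.4000 -0.4000 -0.2000]
Step 2: x=[7.3104 10.8048 18.7760 25.8784] v=[-2.2480 2.6240 -0.7200 -0.4080]
Step 3: x=[6.7082 11.5087 18.5972 25.7527] v=[-3.0112 3.5194 -0.8938 -0.6285]
Step 4: x=[6.0297 12.3041 18.4211 25.5808] v=[-3.3927 3.9770 -0.8804 -0.8596]
Step 5: x=[5.3609 13.0932 18.2867 25.3625] v=[-3.3438 3.9455 -0.6719 -1.0915]
Step 6: x=[4.7870 13.7807 18.2276 25.1012] v=[-2.8695 3.4377 -0.2954 -1.3067]
Step 7: x=[4.3814 14.2864 18.2656 24.8049] v=[-2.0282 2.5283 0.1899 -1.4814]
Step 8: x=[4.1967 14.5550 18.4060 24.4870] v=[-0.9235 1.3431 0.7019 -1.5893]
Max displacement = 2.5550

Answer: 2.5550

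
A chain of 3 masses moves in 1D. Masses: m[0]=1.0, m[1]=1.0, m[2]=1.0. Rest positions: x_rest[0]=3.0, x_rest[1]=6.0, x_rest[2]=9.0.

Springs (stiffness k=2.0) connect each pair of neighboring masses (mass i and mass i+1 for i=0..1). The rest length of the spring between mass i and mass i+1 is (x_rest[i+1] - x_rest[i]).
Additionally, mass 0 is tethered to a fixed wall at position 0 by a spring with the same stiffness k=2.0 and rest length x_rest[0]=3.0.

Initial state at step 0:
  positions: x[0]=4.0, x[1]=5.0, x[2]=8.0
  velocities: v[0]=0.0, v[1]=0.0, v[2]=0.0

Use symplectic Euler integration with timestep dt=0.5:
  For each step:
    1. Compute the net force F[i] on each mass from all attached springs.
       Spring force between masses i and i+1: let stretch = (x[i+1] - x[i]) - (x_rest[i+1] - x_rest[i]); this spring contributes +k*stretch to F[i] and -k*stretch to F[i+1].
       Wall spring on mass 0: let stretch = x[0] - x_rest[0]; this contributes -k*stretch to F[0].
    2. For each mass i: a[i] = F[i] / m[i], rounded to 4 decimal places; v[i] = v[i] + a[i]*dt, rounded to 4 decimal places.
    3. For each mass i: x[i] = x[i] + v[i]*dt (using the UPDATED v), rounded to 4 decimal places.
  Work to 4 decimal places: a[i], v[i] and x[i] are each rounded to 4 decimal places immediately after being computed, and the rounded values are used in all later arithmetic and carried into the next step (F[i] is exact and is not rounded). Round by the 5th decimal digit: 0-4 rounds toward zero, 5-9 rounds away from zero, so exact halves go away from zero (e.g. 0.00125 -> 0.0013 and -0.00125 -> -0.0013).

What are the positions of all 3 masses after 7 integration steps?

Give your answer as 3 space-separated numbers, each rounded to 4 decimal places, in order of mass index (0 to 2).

Answer: 3.4766 7.3047 8.7266

Derivation:
Step 0: x=[4.0000 5.0000 8.0000] v=[0.0000 0.0000 0.0000]
Step 1: x=[2.5000 6.0000 8.0000] v=[-3.0000 2.0000 0.0000]
Step 2: x=[1.5000 6.2500 8.5000] v=[-2.0000 0.5000 1.0000]
Step 3: x=[2.1250 5.2500 9.3750] v=[1.2500 -2.0000 1.7500]
Step 4: x=[3.2500 4.7500 9.6875] v=[2.2500 -1.0000 0.6250]
Step 5: x=[3.5000 5.9688 9.0313] v=[0.5000 2.4375 -1.3125]
Step 6: x=[3.2344 7.4844 8.3438] v=[-0.5312 3.0312 -1.3750]
Step 7: x=[3.4766 7.3047 8.7266] v=[0.4844 -0.3594 0.7656]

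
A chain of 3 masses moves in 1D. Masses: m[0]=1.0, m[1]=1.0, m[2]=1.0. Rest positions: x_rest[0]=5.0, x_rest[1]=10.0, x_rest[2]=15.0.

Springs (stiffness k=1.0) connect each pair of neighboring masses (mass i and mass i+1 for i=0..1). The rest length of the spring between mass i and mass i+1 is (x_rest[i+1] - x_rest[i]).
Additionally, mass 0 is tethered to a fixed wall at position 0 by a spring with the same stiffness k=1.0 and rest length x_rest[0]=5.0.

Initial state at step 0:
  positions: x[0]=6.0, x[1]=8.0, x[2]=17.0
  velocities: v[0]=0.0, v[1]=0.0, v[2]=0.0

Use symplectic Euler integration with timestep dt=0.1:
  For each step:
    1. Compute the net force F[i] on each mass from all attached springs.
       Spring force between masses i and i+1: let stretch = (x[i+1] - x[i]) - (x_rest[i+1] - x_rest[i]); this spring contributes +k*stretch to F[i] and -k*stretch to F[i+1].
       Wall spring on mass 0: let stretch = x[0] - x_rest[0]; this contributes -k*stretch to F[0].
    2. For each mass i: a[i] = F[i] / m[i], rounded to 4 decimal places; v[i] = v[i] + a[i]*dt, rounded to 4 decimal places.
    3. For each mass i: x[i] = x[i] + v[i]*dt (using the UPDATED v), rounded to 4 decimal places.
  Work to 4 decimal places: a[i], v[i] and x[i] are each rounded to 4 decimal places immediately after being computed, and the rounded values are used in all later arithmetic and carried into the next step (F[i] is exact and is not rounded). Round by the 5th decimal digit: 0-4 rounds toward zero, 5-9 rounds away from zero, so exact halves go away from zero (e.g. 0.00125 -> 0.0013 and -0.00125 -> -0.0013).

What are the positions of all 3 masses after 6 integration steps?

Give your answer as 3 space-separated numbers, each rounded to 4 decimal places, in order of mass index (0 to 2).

Step 0: x=[6.0000 8.0000 17.0000] v=[0.0000 0.0000 0.0000]
Step 1: x=[5.9600 8.0700 16.9600] v=[-0.4000 0.7000 -0.4000]
Step 2: x=[5.8815 8.2078 16.8811] v=[-0.7850 1.3780 -0.7890]
Step 3: x=[5.7675 8.4091 16.7655] v=[-1.1405 2.0127 -1.1563]
Step 4: x=[5.6222 8.6675 16.6163] v=[-1.4531 2.5842 -1.4919]
Step 5: x=[5.4511 8.9750 16.4376] v=[-1.7108 3.0746 -1.7868]
Step 6: x=[5.2608 9.3219 16.2343] v=[-1.9035 3.4685 -2.0331]

Answer: 5.2608 9.3219 16.2343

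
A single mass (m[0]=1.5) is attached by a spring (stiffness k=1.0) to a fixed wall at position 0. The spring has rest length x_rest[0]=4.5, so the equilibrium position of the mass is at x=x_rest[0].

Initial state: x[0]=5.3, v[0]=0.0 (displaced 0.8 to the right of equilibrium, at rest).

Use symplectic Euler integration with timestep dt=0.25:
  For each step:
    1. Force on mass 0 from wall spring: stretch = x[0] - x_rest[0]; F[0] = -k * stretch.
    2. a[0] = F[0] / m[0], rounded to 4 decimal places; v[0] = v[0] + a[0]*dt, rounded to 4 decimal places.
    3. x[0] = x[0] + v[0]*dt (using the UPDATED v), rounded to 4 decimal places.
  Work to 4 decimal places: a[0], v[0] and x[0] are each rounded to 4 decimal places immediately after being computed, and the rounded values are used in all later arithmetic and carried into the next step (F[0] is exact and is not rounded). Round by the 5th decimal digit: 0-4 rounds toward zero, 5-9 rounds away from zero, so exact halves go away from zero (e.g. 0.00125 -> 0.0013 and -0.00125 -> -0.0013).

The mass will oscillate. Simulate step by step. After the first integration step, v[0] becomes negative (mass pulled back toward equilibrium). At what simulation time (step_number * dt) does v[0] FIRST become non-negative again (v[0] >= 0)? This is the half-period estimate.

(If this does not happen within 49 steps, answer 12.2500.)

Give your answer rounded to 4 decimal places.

Step 0: x=[5.3000] v=[0.0000]
Step 1: x=[5.2667] v=[-0.1333]
Step 2: x=[5.2014] v=[-0.2611]
Step 3: x=[5.1069] v=[-0.3780]
Step 4: x=[4.9871] v=[-0.4792]
Step 5: x=[4.8470] v=[-0.5604]
Step 6: x=[4.6925] v=[-0.6182]
Step 7: x=[4.5299] v=[-0.6503]
Step 8: x=[4.3661] v=[-0.6553]
Step 9: x=[4.2079] v=[-0.6330]
Step 10: x=[4.0618] v=[-0.5843]
Step 11: x=[3.9340] v=[-0.5113]
Step 12: x=[3.8298] v=[-0.4170]
Step 13: x=[3.7535] v=[-0.3053]
Step 14: x=[3.7083] v=[-0.1809]
Step 15: x=[3.6961] v=[-0.0490]
Step 16: x=[3.7174] v=[0.0850]
First v>=0 after going negative at step 16, time=4.0000

Answer: 4.0000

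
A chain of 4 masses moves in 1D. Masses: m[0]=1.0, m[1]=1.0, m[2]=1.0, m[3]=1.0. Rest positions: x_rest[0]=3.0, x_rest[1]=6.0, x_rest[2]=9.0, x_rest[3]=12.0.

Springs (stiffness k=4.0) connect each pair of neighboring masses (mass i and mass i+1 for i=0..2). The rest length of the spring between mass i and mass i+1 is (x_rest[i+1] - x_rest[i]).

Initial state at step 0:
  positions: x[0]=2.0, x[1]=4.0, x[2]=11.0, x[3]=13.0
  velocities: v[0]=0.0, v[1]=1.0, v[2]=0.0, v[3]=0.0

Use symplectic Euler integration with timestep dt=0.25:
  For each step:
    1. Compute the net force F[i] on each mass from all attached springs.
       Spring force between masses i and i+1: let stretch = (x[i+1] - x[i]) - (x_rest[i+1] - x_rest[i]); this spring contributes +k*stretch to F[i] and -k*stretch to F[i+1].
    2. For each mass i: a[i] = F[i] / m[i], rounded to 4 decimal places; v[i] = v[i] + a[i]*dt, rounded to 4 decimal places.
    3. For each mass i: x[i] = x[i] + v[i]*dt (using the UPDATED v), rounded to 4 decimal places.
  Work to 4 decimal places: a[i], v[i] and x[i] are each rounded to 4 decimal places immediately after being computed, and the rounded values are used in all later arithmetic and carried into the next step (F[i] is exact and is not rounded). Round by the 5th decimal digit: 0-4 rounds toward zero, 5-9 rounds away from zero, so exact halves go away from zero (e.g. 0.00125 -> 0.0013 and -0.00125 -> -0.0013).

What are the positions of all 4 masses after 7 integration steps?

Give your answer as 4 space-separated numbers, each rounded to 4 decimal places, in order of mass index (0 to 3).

Answer: 5.4766 6.1376 9.5599 10.5762

Derivation:
Step 0: x=[2.0000 4.0000 11.0000 13.0000] v=[0.0000 1.0000 0.0000 0.0000]
Step 1: x=[1.7500 5.5000 9.7500 13.2500] v=[-1.0000 6.0000 -5.0000 1.0000]
Step 2: x=[1.6875 7.1250 8.3125 13.3750] v=[-0.2500 6.5000 -5.7500 0.5000]
Step 3: x=[2.2344 7.6875 7.8438 12.9844] v=[2.1875 2.2500 -1.8750 -1.5625]
Step 4: x=[3.3946 6.9258 8.6211 12.0586] v=[4.6406 -3.0468 3.1093 -3.7031]
Step 5: x=[4.6876 5.7051 9.8340 11.0235] v=[5.1718 -4.8827 4.8515 -4.1406]
Step 6: x=[5.4849 5.2623 10.3120 10.4410] v=[3.1893 -1.7713 1.9121 -2.3301]
Step 7: x=[5.4766 6.1376 9.5599 10.5762] v=[-0.0333 3.5010 -3.0086 0.5409]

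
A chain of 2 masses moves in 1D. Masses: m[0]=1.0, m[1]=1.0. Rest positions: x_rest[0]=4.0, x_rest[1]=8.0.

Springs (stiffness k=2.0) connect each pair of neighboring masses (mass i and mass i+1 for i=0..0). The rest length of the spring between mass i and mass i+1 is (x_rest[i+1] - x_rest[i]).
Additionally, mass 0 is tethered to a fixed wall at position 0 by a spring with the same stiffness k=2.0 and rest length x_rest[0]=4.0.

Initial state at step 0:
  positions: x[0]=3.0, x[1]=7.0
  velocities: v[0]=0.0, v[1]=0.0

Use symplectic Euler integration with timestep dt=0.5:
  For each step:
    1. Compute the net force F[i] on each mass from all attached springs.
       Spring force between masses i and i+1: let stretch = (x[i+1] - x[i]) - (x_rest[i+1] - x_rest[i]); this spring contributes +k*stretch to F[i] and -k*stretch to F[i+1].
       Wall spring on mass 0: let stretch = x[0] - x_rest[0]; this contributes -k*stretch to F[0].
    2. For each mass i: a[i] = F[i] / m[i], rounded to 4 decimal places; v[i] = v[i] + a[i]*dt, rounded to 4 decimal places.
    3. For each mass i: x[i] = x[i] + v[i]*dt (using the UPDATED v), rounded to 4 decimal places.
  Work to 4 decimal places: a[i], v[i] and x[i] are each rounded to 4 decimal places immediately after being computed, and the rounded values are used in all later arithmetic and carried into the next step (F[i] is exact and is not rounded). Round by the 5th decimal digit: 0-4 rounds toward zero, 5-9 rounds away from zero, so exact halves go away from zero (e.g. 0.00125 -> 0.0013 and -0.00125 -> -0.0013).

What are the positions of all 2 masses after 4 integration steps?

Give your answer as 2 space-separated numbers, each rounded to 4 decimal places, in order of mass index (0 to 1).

Answer: 4.0625 8.6250

Derivation:
Step 0: x=[3.0000 7.0000] v=[0.0000 0.0000]
Step 1: x=[3.5000 7.0000] v=[1.0000 0.0000]
Step 2: x=[4.0000 7.2500] v=[1.0000 0.5000]
Step 3: x=[4.1250 7.8750] v=[0.2500 1.2500]
Step 4: x=[4.0625 8.6250] v=[-0.1250 1.5000]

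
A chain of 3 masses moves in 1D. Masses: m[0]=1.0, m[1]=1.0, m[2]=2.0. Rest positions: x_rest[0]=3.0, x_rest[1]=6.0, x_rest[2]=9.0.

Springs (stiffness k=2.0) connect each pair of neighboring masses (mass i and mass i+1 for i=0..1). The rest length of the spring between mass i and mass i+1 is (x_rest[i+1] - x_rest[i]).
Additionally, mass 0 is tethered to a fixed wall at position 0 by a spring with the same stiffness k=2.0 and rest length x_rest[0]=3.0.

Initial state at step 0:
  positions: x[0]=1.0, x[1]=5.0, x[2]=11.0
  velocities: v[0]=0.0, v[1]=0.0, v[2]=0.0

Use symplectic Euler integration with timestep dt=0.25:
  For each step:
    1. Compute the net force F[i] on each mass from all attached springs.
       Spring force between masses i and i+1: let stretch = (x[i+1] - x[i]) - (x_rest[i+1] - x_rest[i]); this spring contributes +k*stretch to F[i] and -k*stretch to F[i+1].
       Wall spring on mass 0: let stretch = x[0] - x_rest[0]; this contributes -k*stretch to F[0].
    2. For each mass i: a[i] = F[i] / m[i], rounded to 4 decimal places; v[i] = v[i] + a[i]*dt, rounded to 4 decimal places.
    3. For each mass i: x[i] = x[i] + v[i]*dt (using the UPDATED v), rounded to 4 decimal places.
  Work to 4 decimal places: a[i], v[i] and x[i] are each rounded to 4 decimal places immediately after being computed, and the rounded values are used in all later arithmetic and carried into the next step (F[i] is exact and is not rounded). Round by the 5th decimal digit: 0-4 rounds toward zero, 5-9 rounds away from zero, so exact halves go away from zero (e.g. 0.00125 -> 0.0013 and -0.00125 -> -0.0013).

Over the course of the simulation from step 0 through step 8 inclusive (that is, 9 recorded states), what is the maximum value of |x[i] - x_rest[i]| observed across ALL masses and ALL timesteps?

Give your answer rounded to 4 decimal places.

Step 0: x=[1.0000 5.0000 11.0000] v=[0.0000 0.0000 0.0000]
Step 1: x=[1.3750 5.2500 10.8125] v=[1.5000 1.0000 -0.7500]
Step 2: x=[2.0625 5.7110 10.4649] v=[2.7500 1.8438 -1.3906]
Step 3: x=[2.9483 6.3101 10.0076] v=[3.5430 2.3965 -1.8291]
Step 4: x=[3.8858 6.9512 9.5067] v=[3.7498 2.5644 -2.0035]
Step 5: x=[4.7207 7.5286 9.0336] v=[3.3396 2.3095 -1.8924]
Step 6: x=[5.3165 7.9431 8.6539] v=[2.3832 1.6581 -1.5187]
Step 7: x=[5.5761 8.1182 8.4173] v=[1.0383 0.7002 -0.9464]
Step 8: x=[5.4564 8.0129 8.3495] v=[-0.4787 -0.4213 -0.2712]
Max displacement = 2.5761

Answer: 2.5761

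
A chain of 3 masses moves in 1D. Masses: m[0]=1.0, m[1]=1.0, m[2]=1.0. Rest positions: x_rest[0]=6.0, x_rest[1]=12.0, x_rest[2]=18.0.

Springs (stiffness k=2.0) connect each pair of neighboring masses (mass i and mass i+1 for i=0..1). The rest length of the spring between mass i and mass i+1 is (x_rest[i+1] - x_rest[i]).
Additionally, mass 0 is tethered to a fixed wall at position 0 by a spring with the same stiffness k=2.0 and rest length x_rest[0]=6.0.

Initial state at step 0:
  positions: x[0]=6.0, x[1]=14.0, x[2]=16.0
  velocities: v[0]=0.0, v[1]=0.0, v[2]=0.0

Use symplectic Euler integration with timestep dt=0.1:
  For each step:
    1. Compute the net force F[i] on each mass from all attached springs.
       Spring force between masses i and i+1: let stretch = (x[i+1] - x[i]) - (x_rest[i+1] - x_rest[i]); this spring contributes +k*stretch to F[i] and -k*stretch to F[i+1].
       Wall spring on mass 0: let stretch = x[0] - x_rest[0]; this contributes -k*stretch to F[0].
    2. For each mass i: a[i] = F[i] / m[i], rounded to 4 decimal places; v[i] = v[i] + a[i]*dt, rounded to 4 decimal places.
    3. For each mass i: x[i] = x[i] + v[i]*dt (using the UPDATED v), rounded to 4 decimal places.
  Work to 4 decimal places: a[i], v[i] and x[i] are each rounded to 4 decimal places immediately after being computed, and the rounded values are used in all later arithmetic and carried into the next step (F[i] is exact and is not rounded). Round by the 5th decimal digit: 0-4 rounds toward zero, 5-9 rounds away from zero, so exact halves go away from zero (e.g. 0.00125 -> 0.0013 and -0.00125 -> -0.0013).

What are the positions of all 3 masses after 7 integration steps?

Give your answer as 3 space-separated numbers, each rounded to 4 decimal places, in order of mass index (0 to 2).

Step 0: x=[6.0000 14.0000 16.0000] v=[0.0000 0.0000 0.0000]
Step 1: x=[6.0400 13.8800 16.0800] v=[0.4000 -1.2000 0.8000]
Step 2: x=[6.1160 13.6472 16.2360] v=[0.7600 -2.3280 1.5600]
Step 3: x=[6.2203 13.3156 16.4602] v=[1.0430 -3.3165 2.2422]
Step 4: x=[6.3421 12.9049 16.7415] v=[1.2180 -4.1066 2.8133]
Step 5: x=[6.4683 12.4397 17.0661] v=[1.2621 -4.6518 3.2460]
Step 6: x=[6.5846 11.9476 17.4182] v=[1.1627 -4.9208 3.5207]
Step 7: x=[6.6764 11.4577 17.7809] v=[0.9184 -4.8993 3.6266]

Answer: 6.6764 11.4577 17.7809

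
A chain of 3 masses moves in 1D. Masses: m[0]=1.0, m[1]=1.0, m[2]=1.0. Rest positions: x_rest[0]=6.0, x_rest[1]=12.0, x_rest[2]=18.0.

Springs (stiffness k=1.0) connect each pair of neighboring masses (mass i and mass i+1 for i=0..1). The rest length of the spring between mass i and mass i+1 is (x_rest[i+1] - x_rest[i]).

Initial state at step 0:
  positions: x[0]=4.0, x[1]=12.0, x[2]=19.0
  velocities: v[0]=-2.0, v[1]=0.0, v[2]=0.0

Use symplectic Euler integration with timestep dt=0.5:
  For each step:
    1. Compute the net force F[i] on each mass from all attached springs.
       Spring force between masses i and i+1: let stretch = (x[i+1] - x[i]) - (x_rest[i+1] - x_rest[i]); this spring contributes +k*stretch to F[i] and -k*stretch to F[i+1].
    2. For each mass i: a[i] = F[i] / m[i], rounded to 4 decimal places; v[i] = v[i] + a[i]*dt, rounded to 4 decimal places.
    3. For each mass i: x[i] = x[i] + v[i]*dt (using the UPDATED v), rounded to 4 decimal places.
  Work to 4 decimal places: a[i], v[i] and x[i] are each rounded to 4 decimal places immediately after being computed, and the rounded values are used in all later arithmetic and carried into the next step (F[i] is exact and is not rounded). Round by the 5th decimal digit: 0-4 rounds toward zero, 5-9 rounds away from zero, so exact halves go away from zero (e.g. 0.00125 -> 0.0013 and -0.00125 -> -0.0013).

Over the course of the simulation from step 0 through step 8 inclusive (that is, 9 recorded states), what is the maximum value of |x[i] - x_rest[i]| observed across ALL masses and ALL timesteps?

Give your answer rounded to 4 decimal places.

Step 0: x=[4.0000 12.0000 19.0000] v=[-2.0000 0.0000 0.0000]
Step 1: x=[3.5000 11.7500 18.7500] v=[-1.0000 -0.5000 -0.5000]
Step 2: x=[3.5625 11.1875 18.2500] v=[0.1250 -1.1250 -1.0000]
Step 3: x=[4.0313 10.4844 17.4844] v=[0.9375 -1.4063 -1.5313]
Step 4: x=[4.6134 9.9180 16.4688] v=[1.1641 -1.1329 -2.0313]
Step 5: x=[5.0216 9.6631 15.3155] v=[0.8164 -0.5098 -2.3067]
Step 6: x=[5.0902 9.6609 14.2491] v=[0.1372 -0.0044 -2.1329]
Step 7: x=[4.8015 9.6631 13.5356] v=[-0.5775 0.0044 -1.4270]
Step 8: x=[4.2282 9.4180 13.3540] v=[-1.1467 -0.4902 -0.3633]
Max displacement = 4.6460

Answer: 4.6460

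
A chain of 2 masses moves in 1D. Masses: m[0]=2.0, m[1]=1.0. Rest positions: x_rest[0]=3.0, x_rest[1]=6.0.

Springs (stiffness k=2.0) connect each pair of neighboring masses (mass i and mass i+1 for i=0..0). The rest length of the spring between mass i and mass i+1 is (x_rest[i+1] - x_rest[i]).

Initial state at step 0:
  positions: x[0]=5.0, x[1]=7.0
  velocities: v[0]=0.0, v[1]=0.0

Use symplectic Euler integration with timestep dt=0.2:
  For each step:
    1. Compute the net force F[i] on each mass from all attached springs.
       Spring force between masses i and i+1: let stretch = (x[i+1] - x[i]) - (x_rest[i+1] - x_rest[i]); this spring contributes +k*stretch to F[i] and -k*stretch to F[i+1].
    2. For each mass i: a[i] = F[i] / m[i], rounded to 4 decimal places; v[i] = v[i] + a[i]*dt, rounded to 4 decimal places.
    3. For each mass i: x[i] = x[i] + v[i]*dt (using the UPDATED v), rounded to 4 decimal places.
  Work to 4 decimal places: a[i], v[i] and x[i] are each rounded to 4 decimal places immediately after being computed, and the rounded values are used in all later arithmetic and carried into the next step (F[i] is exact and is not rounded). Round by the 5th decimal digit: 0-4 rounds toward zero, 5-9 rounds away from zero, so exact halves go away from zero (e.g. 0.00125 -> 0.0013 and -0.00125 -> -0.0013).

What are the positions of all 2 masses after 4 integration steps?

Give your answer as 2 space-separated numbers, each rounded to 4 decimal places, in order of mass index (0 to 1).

Answer: 4.6680 7.6640

Derivation:
Step 0: x=[5.0000 7.0000] v=[0.0000 0.0000]
Step 1: x=[4.9600 7.0800] v=[-0.2000 0.4000]
Step 2: x=[4.8848 7.2304] v=[-0.3760 0.7520]
Step 3: x=[4.7834 7.4332] v=[-0.5069 1.0138]
Step 4: x=[4.6680 7.6640] v=[-0.5769 1.1539]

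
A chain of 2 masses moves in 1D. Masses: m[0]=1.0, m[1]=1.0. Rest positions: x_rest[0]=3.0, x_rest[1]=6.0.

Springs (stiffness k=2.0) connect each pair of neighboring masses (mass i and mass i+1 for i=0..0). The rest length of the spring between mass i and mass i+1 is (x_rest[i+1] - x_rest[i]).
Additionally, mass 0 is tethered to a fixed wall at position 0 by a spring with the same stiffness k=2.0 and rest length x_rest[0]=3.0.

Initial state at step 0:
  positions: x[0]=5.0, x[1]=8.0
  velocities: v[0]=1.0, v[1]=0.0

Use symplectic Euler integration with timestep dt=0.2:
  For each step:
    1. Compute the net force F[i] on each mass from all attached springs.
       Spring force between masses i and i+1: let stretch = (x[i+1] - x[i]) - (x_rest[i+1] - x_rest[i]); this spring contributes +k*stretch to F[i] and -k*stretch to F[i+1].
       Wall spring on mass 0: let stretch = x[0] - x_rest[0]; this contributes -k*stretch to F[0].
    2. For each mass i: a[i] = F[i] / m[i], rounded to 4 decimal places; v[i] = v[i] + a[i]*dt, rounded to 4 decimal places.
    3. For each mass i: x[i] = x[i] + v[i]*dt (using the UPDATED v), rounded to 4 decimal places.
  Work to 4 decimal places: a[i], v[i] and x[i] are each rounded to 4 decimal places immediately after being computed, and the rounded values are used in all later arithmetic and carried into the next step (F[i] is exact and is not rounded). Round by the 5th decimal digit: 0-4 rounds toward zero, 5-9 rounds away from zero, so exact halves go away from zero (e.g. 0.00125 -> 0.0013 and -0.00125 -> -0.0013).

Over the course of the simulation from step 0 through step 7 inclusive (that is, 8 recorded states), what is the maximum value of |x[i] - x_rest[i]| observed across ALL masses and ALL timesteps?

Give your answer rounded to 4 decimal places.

Step 0: x=[5.0000 8.0000] v=[1.0000 0.0000]
Step 1: x=[5.0400 8.0000] v=[0.2000 0.0000]
Step 2: x=[4.9136 8.0032] v=[-0.6320 0.0160]
Step 3: x=[4.6413 7.9992] v=[-1.3616 -0.0198]
Step 4: x=[4.2663 7.9666] v=[-1.8750 -0.1630]
Step 5: x=[3.8460 7.8780] v=[-2.1014 -0.4431]
Step 6: x=[3.4406 7.7068] v=[-2.0270 -0.8559]
Step 7: x=[3.1012 7.4343] v=[-1.6968 -1.3624]
Max displacement = 2.0400

Answer: 2.0400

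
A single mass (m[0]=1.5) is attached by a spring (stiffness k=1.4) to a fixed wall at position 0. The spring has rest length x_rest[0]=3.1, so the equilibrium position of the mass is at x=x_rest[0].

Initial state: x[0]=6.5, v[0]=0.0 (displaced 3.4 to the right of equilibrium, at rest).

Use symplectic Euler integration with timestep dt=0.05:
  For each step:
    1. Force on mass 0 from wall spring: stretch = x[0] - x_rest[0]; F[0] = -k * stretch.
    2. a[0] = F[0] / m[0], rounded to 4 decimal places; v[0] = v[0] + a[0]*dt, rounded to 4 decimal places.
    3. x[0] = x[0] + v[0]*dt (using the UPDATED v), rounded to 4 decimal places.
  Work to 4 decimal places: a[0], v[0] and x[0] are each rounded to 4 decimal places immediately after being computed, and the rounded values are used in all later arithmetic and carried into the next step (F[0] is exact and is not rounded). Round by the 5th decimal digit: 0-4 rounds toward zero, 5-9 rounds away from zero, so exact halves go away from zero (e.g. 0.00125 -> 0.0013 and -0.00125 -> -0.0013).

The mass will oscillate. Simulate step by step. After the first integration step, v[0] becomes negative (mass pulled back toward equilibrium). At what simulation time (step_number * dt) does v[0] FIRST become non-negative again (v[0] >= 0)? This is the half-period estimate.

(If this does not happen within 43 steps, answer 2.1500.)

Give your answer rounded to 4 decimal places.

Answer: 2.1500

Derivation:
Step 0: x=[6.5000] v=[0.0000]
Step 1: x=[6.4921] v=[-0.1587]
Step 2: x=[6.4763] v=[-0.3170]
Step 3: x=[6.4526] v=[-0.4746]
Step 4: x=[6.4210] v=[-0.6311]
Step 5: x=[6.3817] v=[-0.7861]
Step 6: x=[6.3347] v=[-0.9392]
Step 7: x=[6.2802] v=[-1.0902]
Step 8: x=[6.2183] v=[-1.2386]
Step 9: x=[6.1491] v=[-1.3841]
Step 10: x=[6.0728] v=[-1.5264]
Step 11: x=[5.9895] v=[-1.6651]
Step 12: x=[5.8995] v=[-1.7999]
Step 13: x=[5.8030] v=[-1.9305]
Step 14: x=[5.7002] v=[-2.0566]
Step 15: x=[5.5913] v=[-2.1779]
Step 16: x=[5.4766] v=[-2.2942]
Step 17: x=[5.3563] v=[-2.4051]
Step 18: x=[5.2308] v=[-2.5104]
Step 19: x=[5.1003] v=[-2.6098]
Step 20: x=[4.9651] v=[-2.7031]
Step 21: x=[4.8256] v=[-2.7901]
Step 22: x=[4.6821] v=[-2.8706]
Step 23: x=[4.5349] v=[-2.9444]
Step 24: x=[4.3843] v=[-3.0114]
Step 25: x=[4.2307] v=[-3.0713]
Step 26: x=[4.0745] v=[-3.1241]
Step 27: x=[3.9160] v=[-3.1696]
Step 28: x=[3.7556] v=[-3.2077]
Step 29: x=[3.5937] v=[-3.2383]
Step 30: x=[3.4306] v=[-3.2613]
Step 31: x=[3.2668] v=[-3.2767]
Step 32: x=[3.1026] v=[-3.2845]
Step 33: x=[2.9384] v=[-3.2846]
Step 34: x=[2.7745] v=[-3.2771]
Step 35: x=[2.6114] v=[-3.2619]
Step 36: x=[2.4494] v=[-3.2391]
Step 37: x=[2.2890] v=[-3.2087]
Step 38: x=[2.1305] v=[-3.1709]
Step 39: x=[1.9742] v=[-3.1257]
Step 40: x=[1.8205] v=[-3.0732]
Step 41: x=[1.6698] v=[-3.0135]
Step 42: x=[1.5225] v=[-2.9468]
Step 43: x=[1.3788] v=[-2.8732]
v[0] did not become non-negative within 43 steps; using fallback time=2.1500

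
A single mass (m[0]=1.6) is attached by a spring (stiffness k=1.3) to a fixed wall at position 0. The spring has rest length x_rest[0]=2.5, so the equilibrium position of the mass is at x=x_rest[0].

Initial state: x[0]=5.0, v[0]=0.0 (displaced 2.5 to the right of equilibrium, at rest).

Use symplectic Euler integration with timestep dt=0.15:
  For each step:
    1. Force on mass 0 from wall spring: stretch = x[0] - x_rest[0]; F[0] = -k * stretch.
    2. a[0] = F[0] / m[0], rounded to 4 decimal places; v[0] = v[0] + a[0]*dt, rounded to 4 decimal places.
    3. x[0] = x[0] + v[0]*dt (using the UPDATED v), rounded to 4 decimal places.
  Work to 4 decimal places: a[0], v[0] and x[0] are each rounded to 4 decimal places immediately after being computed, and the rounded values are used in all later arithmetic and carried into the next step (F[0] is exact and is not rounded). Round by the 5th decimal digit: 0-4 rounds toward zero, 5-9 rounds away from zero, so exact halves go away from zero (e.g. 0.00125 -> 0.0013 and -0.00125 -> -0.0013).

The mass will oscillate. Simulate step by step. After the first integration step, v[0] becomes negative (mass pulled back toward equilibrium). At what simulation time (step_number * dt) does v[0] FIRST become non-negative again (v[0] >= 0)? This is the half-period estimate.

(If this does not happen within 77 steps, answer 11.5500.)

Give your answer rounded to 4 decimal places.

Answer: 3.6000

Derivation:
Step 0: x=[5.0000] v=[0.0000]
Step 1: x=[4.9543] v=[-0.3047]
Step 2: x=[4.8637] v=[-0.6038]
Step 3: x=[4.7299] v=[-0.8919]
Step 4: x=[4.5553] v=[-1.1637]
Step 5: x=[4.3432] v=[-1.4142]
Step 6: x=[4.0974] v=[-1.6388]
Step 7: x=[3.8224] v=[-1.8335]
Step 8: x=[3.5232] v=[-1.9947]
Step 9: x=[3.2053] v=[-2.1194]
Step 10: x=[2.8745] v=[-2.2054]
Step 11: x=[2.5369] v=[-2.2510]
Step 12: x=[2.1986] v=[-2.2555]
Step 13: x=[1.8658] v=[-2.2188]
Step 14: x=[1.5446] v=[-2.1415]
Step 15: x=[1.2408] v=[-2.0251]
Step 16: x=[0.9601] v=[-1.8716]
Step 17: x=[0.7075] v=[-1.6839]
Step 18: x=[0.4877] v=[-1.4654]
Step 19: x=[0.3047] v=[-1.2202]
Step 20: x=[0.1618] v=[-0.9526]
Step 21: x=[0.0617] v=[-0.6676]
Step 22: x=[0.0061] v=[-0.3704]
Step 23: x=[-0.0039] v=[-0.0665]
Step 24: x=[0.0319] v=[0.2387]
First v>=0 after going negative at step 24, time=3.6000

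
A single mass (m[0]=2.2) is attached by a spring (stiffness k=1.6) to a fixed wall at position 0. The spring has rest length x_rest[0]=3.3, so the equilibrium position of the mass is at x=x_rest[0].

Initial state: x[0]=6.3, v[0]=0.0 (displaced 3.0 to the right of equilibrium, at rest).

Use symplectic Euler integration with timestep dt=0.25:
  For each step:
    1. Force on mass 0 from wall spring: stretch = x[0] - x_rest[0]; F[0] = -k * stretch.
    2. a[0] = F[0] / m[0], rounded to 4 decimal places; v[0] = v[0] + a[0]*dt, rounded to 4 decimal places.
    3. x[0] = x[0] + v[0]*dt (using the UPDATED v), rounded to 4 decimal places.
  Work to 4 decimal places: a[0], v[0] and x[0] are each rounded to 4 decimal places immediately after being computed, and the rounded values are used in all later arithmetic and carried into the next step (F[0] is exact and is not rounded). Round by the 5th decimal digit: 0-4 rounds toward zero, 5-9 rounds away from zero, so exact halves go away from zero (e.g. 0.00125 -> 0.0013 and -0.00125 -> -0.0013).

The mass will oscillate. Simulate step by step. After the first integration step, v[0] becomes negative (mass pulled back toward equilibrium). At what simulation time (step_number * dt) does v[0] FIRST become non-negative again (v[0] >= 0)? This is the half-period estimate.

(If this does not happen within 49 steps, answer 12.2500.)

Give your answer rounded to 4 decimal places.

Answer: 3.7500

Derivation:
Step 0: x=[6.3000] v=[0.0000]
Step 1: x=[6.1636] v=[-0.5455]
Step 2: x=[5.8971] v=[-1.0662]
Step 3: x=[5.5125] v=[-1.5384]
Step 4: x=[5.0273] v=[-1.9407]
Step 5: x=[4.4636] v=[-2.2548]
Step 6: x=[3.8470] v=[-2.4664]
Step 7: x=[3.2055] v=[-2.5659]
Step 8: x=[2.5683] v=[-2.5487]
Step 9: x=[1.9644] v=[-2.4157]
Step 10: x=[1.4212] v=[-2.1729]
Step 11: x=[0.9634] v=[-1.8313]
Step 12: x=[0.6118] v=[-1.4065]
Step 13: x=[0.3824] v=[-0.9177]
Step 14: x=[0.2856] v=[-0.3872]
Step 15: x=[0.3258] v=[0.1609]
First v>=0 after going negative at step 15, time=3.7500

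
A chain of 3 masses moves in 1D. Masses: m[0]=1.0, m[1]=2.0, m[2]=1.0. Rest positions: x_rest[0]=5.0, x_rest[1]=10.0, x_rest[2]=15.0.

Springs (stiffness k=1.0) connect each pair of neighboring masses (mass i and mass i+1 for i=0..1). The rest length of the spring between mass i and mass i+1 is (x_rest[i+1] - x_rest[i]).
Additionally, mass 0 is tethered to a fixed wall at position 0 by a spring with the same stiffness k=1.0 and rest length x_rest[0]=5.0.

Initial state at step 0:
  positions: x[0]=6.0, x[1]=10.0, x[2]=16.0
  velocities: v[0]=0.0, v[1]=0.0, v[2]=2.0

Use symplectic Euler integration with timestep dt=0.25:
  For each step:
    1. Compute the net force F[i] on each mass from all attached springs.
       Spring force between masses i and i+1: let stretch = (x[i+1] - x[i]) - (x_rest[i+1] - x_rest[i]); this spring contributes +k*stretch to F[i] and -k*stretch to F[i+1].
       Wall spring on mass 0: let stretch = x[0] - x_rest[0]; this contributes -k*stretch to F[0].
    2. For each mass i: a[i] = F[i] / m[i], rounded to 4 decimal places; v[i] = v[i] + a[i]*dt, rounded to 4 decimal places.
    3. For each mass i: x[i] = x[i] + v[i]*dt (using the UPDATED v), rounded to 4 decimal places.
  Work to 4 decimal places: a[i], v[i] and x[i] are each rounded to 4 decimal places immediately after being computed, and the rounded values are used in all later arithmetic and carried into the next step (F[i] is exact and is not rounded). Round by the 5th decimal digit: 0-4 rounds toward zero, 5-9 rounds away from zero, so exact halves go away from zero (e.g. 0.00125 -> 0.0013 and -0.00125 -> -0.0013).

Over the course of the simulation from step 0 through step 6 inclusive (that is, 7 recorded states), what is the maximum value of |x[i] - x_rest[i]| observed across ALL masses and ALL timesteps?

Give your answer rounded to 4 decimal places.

Step 0: x=[6.0000 10.0000 16.0000] v=[0.0000 0.0000 2.0000]
Step 1: x=[5.8750 10.0625 16.4375] v=[-0.5000 0.2500 1.7500]
Step 2: x=[5.6445 10.1934 16.7891] v=[-0.9219 0.5235 1.4063]
Step 3: x=[5.3456 10.3883 17.0410] v=[-1.1958 0.7794 1.0074]
Step 4: x=[5.0277 10.6335 17.1896] v=[-1.2715 0.9807 0.5942]
Step 5: x=[4.7460 10.9084 17.2409] v=[-1.1270 1.0995 0.2052]
Step 6: x=[4.5528 11.1886 17.2089] v=[-0.7729 1.1208 -0.1279]
Max displacement = 2.2409

Answer: 2.2409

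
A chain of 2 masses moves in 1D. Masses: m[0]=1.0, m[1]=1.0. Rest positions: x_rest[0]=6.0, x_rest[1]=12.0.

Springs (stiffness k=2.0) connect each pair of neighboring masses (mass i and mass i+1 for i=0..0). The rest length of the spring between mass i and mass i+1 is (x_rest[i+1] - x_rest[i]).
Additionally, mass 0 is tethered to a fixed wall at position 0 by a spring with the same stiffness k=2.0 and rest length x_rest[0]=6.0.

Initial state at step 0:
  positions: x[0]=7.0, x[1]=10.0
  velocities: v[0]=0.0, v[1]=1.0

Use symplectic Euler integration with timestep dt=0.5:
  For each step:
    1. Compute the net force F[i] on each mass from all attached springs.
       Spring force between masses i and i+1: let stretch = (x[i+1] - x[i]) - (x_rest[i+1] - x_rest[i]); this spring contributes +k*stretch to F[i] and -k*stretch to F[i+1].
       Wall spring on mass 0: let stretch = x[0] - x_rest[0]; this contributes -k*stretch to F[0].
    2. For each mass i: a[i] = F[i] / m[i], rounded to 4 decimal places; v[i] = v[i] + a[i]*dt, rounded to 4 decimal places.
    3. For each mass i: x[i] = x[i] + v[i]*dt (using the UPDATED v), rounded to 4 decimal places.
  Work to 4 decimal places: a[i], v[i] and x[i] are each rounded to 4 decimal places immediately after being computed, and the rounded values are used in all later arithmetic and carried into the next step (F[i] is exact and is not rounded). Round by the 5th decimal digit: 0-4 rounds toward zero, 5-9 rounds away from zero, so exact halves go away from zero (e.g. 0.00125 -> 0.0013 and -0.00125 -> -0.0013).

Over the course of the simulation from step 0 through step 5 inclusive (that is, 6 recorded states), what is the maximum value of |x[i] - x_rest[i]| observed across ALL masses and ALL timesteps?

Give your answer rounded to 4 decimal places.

Step 0: x=[7.0000 10.0000] v=[0.0000 1.0000]
Step 1: x=[5.0000 12.0000] v=[-4.0000 4.0000]
Step 2: x=[4.0000 13.5000] v=[-2.0000 3.0000]
Step 3: x=[5.7500 13.2500] v=[3.5000 -0.5000]
Step 4: x=[8.3750 12.2500] v=[5.2500 -2.0000]
Step 5: x=[8.7500 12.3125] v=[0.7500 0.1250]
Max displacement = 2.7500

Answer: 2.7500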